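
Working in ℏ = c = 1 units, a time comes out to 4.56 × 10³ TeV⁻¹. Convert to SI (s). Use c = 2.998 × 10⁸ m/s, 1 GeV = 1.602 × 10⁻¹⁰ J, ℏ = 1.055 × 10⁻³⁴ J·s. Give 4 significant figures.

A time is [E]⁻¹ in ℏ=c=1; restore one factor of ℏ.
1 GeV⁻¹ → ℏ × (1 GeV in J)⁻¹ = 6.586 × 10⁻²⁵ s.
Convert the energy scale: 4.56 × 10³ TeV⁻¹ = 4.56 GeV⁻¹.
Result: 4.56 × 6.586 × 10⁻²⁵ = 3.003 × 10⁻²⁴ s.

3.003 × 10⁻²⁴ s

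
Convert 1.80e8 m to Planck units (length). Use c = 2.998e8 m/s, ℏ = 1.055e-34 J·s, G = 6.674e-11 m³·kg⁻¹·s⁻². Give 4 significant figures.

1.114e43

Planck length: ℓ_P = √(ℏG/c³) = 1.616e-35 m.
1.80e8 / 1.616e-35 = 1.114e43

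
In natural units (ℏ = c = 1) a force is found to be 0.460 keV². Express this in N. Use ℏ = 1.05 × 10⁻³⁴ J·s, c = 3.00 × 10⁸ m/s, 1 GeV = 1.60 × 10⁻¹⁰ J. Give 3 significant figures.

Force is [E]/[L] = [E]²/(ℏc); restore (ℏc)⁻¹.
1 GeV² → 1/(ℏc) × (1 GeV in J)² = 8.13 × 10⁵ N.
Convert the energy scale: 0.460 keV² = 4.60 × 10⁻¹³ GeV².
Result: 4.60 × 10⁻¹³ × 8.13 × 10⁵ = 3.74 × 10⁻⁷ N.

3.74 × 10⁻⁷ N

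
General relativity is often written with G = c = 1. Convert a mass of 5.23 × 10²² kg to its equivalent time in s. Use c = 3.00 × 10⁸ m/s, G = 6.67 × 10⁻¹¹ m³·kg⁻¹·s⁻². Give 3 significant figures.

Mass → time via G/c³.
5.23 × 10²² kg × (G/c³) = 1.29 × 10⁻¹³ s

1.29 × 10⁻¹³ s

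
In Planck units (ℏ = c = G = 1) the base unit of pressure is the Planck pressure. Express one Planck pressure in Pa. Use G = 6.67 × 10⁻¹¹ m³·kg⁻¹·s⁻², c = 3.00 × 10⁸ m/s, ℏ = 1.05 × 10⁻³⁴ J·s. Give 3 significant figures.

p_P = c⁷/(ℏG²)
  = 2.19 × 10⁵⁹ / 4.67 × 10⁻⁵⁵
  = 4.68 × 10¹¹³ Pa

4.68 × 10¹¹³ Pa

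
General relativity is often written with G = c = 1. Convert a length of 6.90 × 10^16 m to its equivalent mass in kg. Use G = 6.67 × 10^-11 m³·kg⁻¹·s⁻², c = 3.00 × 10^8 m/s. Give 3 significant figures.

Length → mass via c²/G.
6.90 × 10^16 m × (c²/G) = 9.31 × 10^43 kg

9.31 × 10^43 kg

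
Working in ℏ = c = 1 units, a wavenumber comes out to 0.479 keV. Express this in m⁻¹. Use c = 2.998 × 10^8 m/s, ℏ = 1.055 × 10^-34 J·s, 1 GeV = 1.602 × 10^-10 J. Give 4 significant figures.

2.426 × 10^9 m⁻¹

Inverse length is [E]/(ℏc).
1 GeV → 1/(ℏc) × (1 GeV in J) = 5.065 × 10^15 m⁻¹.
Convert the energy scale: 0.479 keV = 4.79 × 10^-7 GeV.
Result: 4.79 × 10^-7 × 5.065 × 10^15 = 2.426 × 10^9 m⁻¹.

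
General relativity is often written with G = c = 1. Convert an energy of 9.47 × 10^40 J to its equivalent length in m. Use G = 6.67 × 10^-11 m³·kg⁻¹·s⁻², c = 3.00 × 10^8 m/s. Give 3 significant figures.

Energy → length via G/c⁴.
9.47 × 10^40 J × (G/c⁴) = 7.80 × 10^-4 m

7.80 × 10^-4 m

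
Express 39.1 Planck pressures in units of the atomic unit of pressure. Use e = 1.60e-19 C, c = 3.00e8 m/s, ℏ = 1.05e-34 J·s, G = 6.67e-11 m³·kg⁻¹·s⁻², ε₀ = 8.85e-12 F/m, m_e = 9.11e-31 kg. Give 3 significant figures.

Planck pressure: p_P = c⁷/(ℏG²) = 4.68e113 Pa
atomic unit of pressure: P_au = E_h/a₀³ = m_e⁴e¹⁰/((4πε₀)⁵ℏ⁸) = 3.01e13 Pa
39.1 × 4.68e113 / 3.01e13 = 6.08e101

6.08e101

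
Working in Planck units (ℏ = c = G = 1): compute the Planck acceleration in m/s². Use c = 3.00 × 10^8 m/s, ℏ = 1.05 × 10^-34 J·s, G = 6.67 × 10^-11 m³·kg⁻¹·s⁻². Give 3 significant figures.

Dimensional analysis gives a_P = √(c⁷/(ℏG)).
  = √(3.12 × 10^103)
  = 5.59 × 10^51 m/s²

5.59 × 10^51 m/s²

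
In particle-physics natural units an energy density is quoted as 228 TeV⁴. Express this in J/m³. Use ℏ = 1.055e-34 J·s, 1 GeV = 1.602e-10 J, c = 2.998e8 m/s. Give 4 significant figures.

4.746e51 J/m³

[E]/[L]³ = [E]⁴/(ℏc)³; restore (ℏc)⁻³.
1 GeV⁴ → 1/(ℏc)³ × (1 GeV in J)⁴ = 2.082e37 J/m³.
Convert the energy scale: 228 TeV⁴ = 2.28e14 GeV⁴.
Result: 2.28e14 × 2.082e37 = 4.746e51 J/m³.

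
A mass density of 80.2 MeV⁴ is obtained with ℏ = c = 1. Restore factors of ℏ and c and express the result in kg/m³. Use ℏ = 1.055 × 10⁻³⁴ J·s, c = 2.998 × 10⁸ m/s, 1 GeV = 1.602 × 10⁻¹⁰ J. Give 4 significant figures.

Mass density is [E]/(c²[L]³) = [E]⁴/(ℏ³c⁵).
1 GeV⁴ → 1/(ℏ³c⁵) × (1 GeV in J)⁴ = 2.316 × 10²⁰ kg/m³.
Convert the energy scale: 80.2 MeV⁴ = 8.02 × 10⁻¹¹ GeV⁴.
Result: 8.02 × 10⁻¹¹ × 2.316 × 10²⁰ = 1.857 × 10¹⁰ kg/m³.

1.857 × 10¹⁰ kg/m³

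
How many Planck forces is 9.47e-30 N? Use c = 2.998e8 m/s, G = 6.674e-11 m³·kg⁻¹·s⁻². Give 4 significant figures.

7.824e-74

Planck force: F_P = c⁴/G = 1.210e44 N.
9.47e-30 / 1.210e44 = 7.824e-74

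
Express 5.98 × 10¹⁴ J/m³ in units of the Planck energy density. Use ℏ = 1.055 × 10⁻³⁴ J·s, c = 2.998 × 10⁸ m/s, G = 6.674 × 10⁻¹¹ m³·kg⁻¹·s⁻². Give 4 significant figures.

1.291 × 10⁻⁹⁹

Planck energy density: u_P = c⁷/(ℏG²) = 4.632 × 10¹¹³ J/m³.
5.98 × 10¹⁴ / 4.632 × 10¹¹³ = 1.291 × 10⁻⁹⁹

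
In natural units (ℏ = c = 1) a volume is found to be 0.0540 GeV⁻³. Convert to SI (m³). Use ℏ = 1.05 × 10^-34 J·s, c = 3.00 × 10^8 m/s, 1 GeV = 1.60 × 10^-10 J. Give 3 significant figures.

4.12 × 10^-49 m³

Volume is [L]³ = [E]⁻³·(ℏc)³.
1 GeV⁻³ → (ℏc)³ × (1 GeV in J)⁻³ = 7.63 × 10^-48 m³.
Result: 0.0540 × 7.63 × 10^-48 = 4.12 × 10^-49 m³.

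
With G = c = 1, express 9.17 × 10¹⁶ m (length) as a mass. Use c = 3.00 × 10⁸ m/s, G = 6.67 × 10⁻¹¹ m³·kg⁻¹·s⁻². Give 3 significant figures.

1.24 × 10⁴⁴ kg

Length → mass via c²/G.
9.17 × 10¹⁶ m × (c²/G) = 1.24 × 10⁴⁴ kg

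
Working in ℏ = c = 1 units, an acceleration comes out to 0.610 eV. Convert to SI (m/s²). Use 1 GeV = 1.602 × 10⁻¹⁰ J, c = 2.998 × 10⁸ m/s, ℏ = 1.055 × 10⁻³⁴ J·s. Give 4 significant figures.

Acceleration is [L]/[T]² = c·[E]/ℏ.
1 GeV → c/ℏ × (1 GeV in J) = 4.552 × 10³² m/s².
Convert the energy scale: 0.610 eV = 6.10 × 10⁻¹⁰ GeV.
Result: 6.10 × 10⁻¹⁰ × 4.552 × 10³² = 2.777 × 10²³ m/s².

2.777 × 10²³ m/s²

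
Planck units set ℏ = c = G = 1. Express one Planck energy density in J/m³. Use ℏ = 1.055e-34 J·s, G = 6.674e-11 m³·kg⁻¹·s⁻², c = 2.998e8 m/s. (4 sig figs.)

Dimensional analysis gives u_P = c⁷/(ℏG²).
  = 2.177e59 / 4.699e-55
  = 4.632e113 J/m³

4.632e113 J/m³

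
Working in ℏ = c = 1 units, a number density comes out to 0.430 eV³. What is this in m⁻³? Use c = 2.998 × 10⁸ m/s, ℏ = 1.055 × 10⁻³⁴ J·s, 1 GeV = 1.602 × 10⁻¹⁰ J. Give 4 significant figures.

Number density is [L]⁻³ = [E]³/(ℏc)³.
1 GeV³ → 1/(ℏc)³ × (1 GeV in J)³ = 1.299 × 10⁴⁷ m⁻³.
Convert the energy scale: 0.430 eV³ = 4.30 × 10⁻²⁸ GeV³.
Result: 4.30 × 10⁻²⁸ × 1.299 × 10⁴⁷ = 5.587 × 10¹⁹ m⁻³.

5.587 × 10¹⁹ m⁻³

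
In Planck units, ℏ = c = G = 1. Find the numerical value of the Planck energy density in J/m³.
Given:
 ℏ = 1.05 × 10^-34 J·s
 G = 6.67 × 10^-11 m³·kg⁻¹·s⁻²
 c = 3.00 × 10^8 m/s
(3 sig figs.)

The unique combination of the constants set to 1 with dimensions of energy density is u_P = c⁷/(ℏG²).
  = 2.19 × 10^59 / 4.67 × 10^-55
  = 4.68 × 10^113 J/m³

4.68 × 10^113 J/m³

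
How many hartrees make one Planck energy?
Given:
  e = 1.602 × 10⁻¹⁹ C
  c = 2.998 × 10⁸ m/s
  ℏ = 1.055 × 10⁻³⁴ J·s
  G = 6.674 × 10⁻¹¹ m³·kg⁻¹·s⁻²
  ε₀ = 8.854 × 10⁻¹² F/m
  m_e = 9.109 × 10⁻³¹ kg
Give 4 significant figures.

4.494 × 10²⁶

Planck energy: E_P = √(ℏc⁵/G) = 1.957 × 10⁹ J
hartree: E_h = m_e e⁴/(4πε₀ℏ)² = 4.354 × 10⁻¹⁸ J
ratio = 1.957 × 10⁹ / 4.354 × 10⁻¹⁸ = 4.494 × 10²⁶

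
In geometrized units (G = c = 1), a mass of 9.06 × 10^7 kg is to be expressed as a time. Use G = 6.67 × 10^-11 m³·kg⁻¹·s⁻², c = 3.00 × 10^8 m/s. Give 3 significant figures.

2.24 × 10^-28 s

Mass → time via G/c³.
9.06 × 10^7 kg × (G/c³) = 2.24 × 10^-28 s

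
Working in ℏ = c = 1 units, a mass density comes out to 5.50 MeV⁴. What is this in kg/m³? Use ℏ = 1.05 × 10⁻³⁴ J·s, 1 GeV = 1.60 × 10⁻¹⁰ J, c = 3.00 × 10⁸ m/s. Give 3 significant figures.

1.28 × 10⁹ kg/m³

Mass density is [E]/(c²[L]³) = [E]⁴/(ℏ³c⁵).
1 GeV⁴ → 1/(ℏ³c⁵) × (1 GeV in J)⁴ = 2.33 × 10²⁰ kg/m³.
Convert the energy scale: 5.50 MeV⁴ = 5.50 × 10⁻¹² GeV⁴.
Result: 5.50 × 10⁻¹² × 2.33 × 10²⁰ = 1.28 × 10⁹ kg/m³.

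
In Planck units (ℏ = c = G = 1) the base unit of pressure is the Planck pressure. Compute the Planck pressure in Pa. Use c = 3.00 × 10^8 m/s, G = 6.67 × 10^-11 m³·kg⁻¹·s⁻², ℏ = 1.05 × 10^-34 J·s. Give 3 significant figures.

4.68 × 10^113 Pa

p_P = c⁷/(ℏG²)
  = 2.19 × 10^59 / 4.67 × 10^-55
  = 4.68 × 10^113 Pa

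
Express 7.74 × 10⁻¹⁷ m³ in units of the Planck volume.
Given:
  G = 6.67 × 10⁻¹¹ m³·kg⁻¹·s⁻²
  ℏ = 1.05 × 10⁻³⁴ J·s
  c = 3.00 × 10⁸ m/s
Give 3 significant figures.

Planck volume: V_P = (ℏG/c³)^(3/2) = 4.18 × 10⁻¹⁰⁵ m³.
7.74 × 10⁻¹⁷ / 4.18 × 10⁻¹⁰⁵ = 1.85 × 10⁸⁸

1.85 × 10⁸⁸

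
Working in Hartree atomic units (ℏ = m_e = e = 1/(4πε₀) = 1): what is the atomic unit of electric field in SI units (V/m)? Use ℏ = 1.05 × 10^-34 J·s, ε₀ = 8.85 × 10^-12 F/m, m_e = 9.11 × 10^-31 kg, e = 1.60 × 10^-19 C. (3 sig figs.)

Dimensional analysis gives E_au = E_h/(e a₀) = m_e²e⁵/((4πε₀)³ℏ⁴).
E_h = 4.38 × 10^-18 J
a₀ = 5.26 × 10^-11 m
E_h/(e·a₀) = 5.20 × 10^11 V/m

5.20 × 10^11 V/m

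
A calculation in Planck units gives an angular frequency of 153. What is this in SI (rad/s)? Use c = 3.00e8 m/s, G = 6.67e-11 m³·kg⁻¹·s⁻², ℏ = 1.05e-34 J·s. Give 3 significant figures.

2.85e45 rad/s

One Planck angular frequency: ω_P = √(c⁵/(ℏG)) = 1.86e43 rad/s.
153 × 1.86e43 rad/s = 2.85e45 rad/s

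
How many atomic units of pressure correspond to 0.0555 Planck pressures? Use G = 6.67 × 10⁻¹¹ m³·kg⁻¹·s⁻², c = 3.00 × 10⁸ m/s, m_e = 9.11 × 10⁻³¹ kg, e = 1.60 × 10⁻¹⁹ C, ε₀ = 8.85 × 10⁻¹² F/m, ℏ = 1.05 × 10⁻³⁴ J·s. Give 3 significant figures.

Planck pressure: p_P = c⁷/(ℏG²) = 4.68 × 10¹¹³ Pa
atomic unit of pressure: P_au = E_h/a₀³ = m_e⁴e¹⁰/((4πε₀)⁵ℏ⁸) = 3.01 × 10¹³ Pa
0.0555 × 4.68 × 10¹¹³ / 3.01 × 10¹³ = 8.62 × 10⁹⁸

8.62 × 10⁹⁸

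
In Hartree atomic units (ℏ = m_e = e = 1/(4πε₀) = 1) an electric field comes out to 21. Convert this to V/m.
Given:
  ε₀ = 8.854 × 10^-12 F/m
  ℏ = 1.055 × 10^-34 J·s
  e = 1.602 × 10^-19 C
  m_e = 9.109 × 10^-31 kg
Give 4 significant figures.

One atomic unit of electric field: E_au = E_h/(e a₀) = m_e²e⁵/((4πε₀)³ℏ⁴) = 5.131 × 10^11 V/m.
21 × 5.131 × 10^11 V/m = 1.077 × 10^13 V/m

1.077 × 10^13 V/m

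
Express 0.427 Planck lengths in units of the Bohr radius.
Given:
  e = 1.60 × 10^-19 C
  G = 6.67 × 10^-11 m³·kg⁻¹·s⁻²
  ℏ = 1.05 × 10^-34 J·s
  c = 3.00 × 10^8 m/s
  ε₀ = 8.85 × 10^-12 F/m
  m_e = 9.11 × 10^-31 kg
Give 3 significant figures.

Planck length: ℓ_P = √(ℏG/c³) = 1.61 × 10^-35 m
Bohr radius: a₀ = 4πε₀ℏ²/(m_e e²) = 5.26 × 10^-11 m
0.427 × 1.61 × 10^-35 / 5.26 × 10^-11 = 1.31 × 10^-25

1.31 × 10^-25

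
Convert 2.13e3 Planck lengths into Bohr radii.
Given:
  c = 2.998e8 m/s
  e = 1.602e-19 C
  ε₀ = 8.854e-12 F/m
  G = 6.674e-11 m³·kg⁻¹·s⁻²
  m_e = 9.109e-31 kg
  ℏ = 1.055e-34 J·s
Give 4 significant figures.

Planck length: ℓ_P = √(ℏG/c³) = 1.616e-35 m
Bohr radius: a₀ = 4πε₀ℏ²/(m_e e²) = 5.297e-11 m
2.13e3 × 1.616e-35 / 5.297e-11 = 6.500e-22

6.500e-22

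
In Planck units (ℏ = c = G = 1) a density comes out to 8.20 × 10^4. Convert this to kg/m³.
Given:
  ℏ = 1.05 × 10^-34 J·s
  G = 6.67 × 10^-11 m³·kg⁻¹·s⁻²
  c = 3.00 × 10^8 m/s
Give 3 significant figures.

4.27 × 10^101 kg/m³

One Planck density: ρ_P = c⁵/(ℏG²) = 5.20 × 10^96 kg/m³.
8.20 × 10^4 × 5.20 × 10^96 kg/m³ = 4.27 × 10^101 kg/m³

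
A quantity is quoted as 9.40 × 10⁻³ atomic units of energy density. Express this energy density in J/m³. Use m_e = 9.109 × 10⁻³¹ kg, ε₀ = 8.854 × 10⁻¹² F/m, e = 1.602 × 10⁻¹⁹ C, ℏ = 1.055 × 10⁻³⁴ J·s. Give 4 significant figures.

One atomic unit of energy density: u_au = E_h/a₀³ = m_e⁴e¹⁰/((4πε₀)⁵ℏ⁸) = 2.929 × 10¹³ J/m³.
9.40 × 10⁻³ × 2.929 × 10¹³ J/m³ = 2.753 × 10¹¹ J/m³

2.753 × 10¹¹ J/m³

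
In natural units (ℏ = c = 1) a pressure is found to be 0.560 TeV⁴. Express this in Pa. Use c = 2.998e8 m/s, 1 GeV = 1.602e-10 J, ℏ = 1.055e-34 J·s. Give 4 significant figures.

1.166e49 Pa

Pressure is [E]/[L]³ = [E]⁴/(ℏc)³.
1 GeV⁴ → 1/(ℏc)³ × (1 GeV in J)⁴ = 2.082e37 Pa.
Convert the energy scale: 0.560 TeV⁴ = 5.60e11 GeV⁴.
Result: 5.60e11 × 2.082e37 = 1.166e49 Pa.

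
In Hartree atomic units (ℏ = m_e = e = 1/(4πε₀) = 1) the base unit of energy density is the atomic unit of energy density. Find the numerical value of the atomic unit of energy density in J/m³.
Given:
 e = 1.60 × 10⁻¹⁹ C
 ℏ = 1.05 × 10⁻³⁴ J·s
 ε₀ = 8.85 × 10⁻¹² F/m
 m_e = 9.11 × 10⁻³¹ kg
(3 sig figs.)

u_au = E_h/a₀³ = m_e⁴e¹⁰/((4πε₀)⁵ℏ⁸)
E_h = 4.38 × 10⁻¹⁸ J
a₀ = 5.26 × 10⁻¹¹ m
E_h/a₀³ = 3.01 × 10¹³ J/m³

3.01 × 10¹³ J/m³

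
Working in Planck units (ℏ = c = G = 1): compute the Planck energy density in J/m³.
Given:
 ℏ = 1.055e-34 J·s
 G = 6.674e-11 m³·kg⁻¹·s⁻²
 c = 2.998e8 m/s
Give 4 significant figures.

4.632e113 J/m³

From ℏ = c = G = 1 the energy density scale is u_P = c⁷/(ℏG²).
  = 2.177e59 / 4.699e-55
  = 4.632e113 J/m³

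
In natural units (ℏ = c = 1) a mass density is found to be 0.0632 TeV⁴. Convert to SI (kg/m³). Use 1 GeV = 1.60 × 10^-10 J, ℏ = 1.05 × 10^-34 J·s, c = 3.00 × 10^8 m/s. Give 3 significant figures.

1.47 × 10^31 kg/m³

Mass density is [E]/(c²[L]³) = [E]⁴/(ℏ³c⁵).
1 GeV⁴ → 1/(ℏ³c⁵) × (1 GeV in J)⁴ = 2.33 × 10^20 kg/m³.
Convert the energy scale: 0.0632 TeV⁴ = 6.32 × 10^10 GeV⁴.
Result: 6.32 × 10^10 × 2.33 × 10^20 = 1.47 × 10^31 kg/m³.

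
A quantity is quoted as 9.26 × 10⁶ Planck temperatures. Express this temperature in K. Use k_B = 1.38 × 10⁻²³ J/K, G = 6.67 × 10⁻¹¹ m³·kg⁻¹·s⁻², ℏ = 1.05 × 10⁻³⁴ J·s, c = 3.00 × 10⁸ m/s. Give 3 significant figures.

One Planck temperature: T_P = √(ℏc⁵/G) / k_B = 1.42 × 10³² K.
9.26 × 10⁶ × 1.42 × 10³² K = 1.31 × 10³⁹ K

1.31 × 10³⁹ K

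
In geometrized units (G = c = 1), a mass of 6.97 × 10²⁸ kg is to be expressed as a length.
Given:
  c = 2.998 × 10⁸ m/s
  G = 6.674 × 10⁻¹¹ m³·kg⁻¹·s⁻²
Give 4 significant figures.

51.76 m

In G = c = 1 units mass has dimensions of length; the conversion factor is G/c².
6.97 × 10²⁸ kg × (G/c²) = 51.76 m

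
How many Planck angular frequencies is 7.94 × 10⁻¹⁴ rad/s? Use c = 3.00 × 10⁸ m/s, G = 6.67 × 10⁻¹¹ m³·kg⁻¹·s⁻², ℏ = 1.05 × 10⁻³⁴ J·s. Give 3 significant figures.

4.26 × 10⁻⁵⁷

Planck angular frequency: ω_P = √(c⁵/(ℏG)) = 1.86 × 10⁴³ rad/s.
7.94 × 10⁻¹⁴ / 1.86 × 10⁴³ = 4.26 × 10⁻⁵⁷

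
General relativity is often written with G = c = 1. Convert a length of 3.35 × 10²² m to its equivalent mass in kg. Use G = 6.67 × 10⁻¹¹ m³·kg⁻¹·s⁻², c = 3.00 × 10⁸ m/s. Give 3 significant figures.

4.52 × 10⁴⁹ kg

Length → mass via c²/G.
3.35 × 10²² m × (c²/G) = 4.52 × 10⁴⁹ kg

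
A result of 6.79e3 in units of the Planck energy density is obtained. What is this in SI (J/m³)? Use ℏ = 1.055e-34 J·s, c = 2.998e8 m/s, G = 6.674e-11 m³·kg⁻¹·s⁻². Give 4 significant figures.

3.145e117 J/m³

One Planck energy density: u_P = c⁷/(ℏG²) = 4.632e113 J/m³.
6.79e3 × 4.632e113 J/m³ = 3.145e117 J/m³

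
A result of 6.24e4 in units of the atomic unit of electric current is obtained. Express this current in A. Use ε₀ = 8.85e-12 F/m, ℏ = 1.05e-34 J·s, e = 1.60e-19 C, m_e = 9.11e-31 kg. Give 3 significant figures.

One atomic unit of electric current: I_au = e E_h/ℏ = m_e e⁵/((4πε₀)²ℏ³) = 6.67e-3 A.
6.24e4 × 6.67e-3 A = 416 A

416 A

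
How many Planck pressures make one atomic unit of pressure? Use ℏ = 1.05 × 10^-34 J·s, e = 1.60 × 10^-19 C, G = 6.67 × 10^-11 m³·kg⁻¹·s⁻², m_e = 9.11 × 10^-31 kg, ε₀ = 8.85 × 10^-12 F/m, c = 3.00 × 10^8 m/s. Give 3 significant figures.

atomic unit of pressure: P_au = E_h/a₀³ = m_e⁴e¹⁰/((4πε₀)⁵ℏ⁸) = 3.01 × 10^13 Pa
Planck pressure: p_P = c⁷/(ℏG²) = 4.68 × 10^113 Pa
ratio = 3.01 × 10^13 / 4.68 × 10^113 = 6.44 × 10^-101

6.44 × 10^-101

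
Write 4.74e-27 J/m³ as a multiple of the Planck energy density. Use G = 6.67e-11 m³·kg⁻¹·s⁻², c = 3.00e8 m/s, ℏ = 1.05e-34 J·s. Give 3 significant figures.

Planck energy density: u_P = c⁷/(ℏG²) = 4.68e113 J/m³.
4.74e-27 / 4.68e113 = 1.01e-140

1.01e-140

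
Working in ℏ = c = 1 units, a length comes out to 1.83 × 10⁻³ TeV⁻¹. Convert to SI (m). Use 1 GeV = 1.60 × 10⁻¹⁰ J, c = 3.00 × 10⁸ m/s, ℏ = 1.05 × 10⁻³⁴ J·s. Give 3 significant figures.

A length is [E]⁻¹ in ℏ=c=1; restore one factor of ℏc.
1 GeV⁻¹ → ℏc × (1 GeV in J)⁻¹ = 1.97 × 10⁻¹⁶ m.
Convert the energy scale: 1.83 × 10⁻³ TeV⁻¹ = 1.83 × 10⁻⁶ GeV⁻¹.
Result: 1.83 × 10⁻⁶ × 1.97 × 10⁻¹⁶ = 3.60 × 10⁻²² m.

3.60 × 10⁻²² m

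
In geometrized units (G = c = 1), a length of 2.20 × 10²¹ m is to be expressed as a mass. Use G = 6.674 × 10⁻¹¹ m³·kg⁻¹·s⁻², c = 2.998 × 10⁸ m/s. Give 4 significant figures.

2.963 × 10⁴⁸ kg

Length → mass via c²/G.
2.20 × 10²¹ m × (c²/G) = 2.963 × 10⁴⁸ kg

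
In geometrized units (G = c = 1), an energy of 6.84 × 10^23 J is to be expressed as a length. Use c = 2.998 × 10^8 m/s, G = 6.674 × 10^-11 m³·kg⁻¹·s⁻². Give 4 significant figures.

Energy → length via G/c⁴.
6.84 × 10^23 J × (G/c⁴) = 5.651 × 10^-21 m

5.651 × 10^-21 m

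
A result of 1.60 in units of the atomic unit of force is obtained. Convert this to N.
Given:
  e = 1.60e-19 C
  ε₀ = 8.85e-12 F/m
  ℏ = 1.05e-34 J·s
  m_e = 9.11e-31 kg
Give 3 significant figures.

One atomic unit of force: F_au = E_h/a₀ = m_e²e⁶/((4πε₀)³ℏ⁴) = 8.33e-8 N.
1.60 × 8.33e-8 N = 1.33e-7 N

1.33e-7 N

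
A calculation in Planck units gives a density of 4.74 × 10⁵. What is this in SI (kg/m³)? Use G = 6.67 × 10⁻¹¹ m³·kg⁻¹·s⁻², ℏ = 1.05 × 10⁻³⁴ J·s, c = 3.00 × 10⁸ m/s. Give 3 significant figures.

2.47 × 10¹⁰² kg/m³

One Planck density: ρ_P = c⁵/(ℏG²) = 5.20 × 10⁹⁶ kg/m³.
4.74 × 10⁵ × 5.20 × 10⁹⁶ kg/m³ = 2.47 × 10¹⁰² kg/m³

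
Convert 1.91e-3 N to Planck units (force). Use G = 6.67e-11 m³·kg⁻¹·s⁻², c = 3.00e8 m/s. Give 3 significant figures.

Planck force: F_P = c⁴/G = 1.21e44 N.
1.91e-3 / 1.21e44 = 1.57e-47

1.57e-47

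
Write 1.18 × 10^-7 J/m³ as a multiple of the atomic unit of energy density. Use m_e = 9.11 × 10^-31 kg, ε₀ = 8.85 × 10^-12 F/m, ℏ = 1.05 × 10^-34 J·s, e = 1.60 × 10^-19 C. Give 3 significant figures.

atomic unit of energy density: u_au = E_h/a₀³ = m_e⁴e¹⁰/((4πε₀)⁵ℏ⁸) = 3.01 × 10^13 J/m³.
1.18 × 10^-7 / 3.01 × 10^13 = 3.92 × 10^-21

3.92 × 10^-21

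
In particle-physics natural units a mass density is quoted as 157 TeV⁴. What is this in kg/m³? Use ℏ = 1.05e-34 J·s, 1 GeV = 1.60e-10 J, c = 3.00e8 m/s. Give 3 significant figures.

3.66e34 kg/m³

Mass density is [E]/(c²[L]³) = [E]⁴/(ℏ³c⁵).
1 GeV⁴ → 1/(ℏ³c⁵) × (1 GeV in J)⁴ = 2.33e20 kg/m³.
Convert the energy scale: 157 TeV⁴ = 1.57e14 GeV⁴.
Result: 1.57e14 × 2.33e20 = 3.66e34 kg/m³.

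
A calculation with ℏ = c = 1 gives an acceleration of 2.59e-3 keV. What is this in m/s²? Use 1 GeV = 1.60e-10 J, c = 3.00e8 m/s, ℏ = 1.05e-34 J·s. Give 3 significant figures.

Acceleration is [L]/[T]² = c·[E]/ℏ.
1 GeV → c/ℏ × (1 GeV in J) = 4.57e32 m/s².
Convert the energy scale: 2.59e-3 keV = 2.59e-9 GeV.
Result: 2.59e-9 × 4.57e32 = 1.18e24 m/s².

1.18e24 m/s²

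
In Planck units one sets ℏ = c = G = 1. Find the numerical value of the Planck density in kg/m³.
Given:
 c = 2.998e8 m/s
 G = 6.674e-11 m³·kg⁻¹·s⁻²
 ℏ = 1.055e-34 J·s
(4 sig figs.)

ρ_P = c⁵/(ℏG²)
  = 2.422e42 / 4.699e-55
  = 5.154e96 kg/m³

5.154e96 kg/m³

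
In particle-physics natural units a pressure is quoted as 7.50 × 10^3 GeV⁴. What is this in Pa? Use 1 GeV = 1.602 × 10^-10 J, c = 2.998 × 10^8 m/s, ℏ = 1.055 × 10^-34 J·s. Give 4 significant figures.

1.561 × 10^41 Pa

Pressure is [E]/[L]³ = [E]⁴/(ℏc)³.
1 GeV⁴ → 1/(ℏc)³ × (1 GeV in J)⁴ = 2.082 × 10^37 Pa.
Result: 7.50 × 10^3 × 2.082 × 10^37 = 1.561 × 10^41 Pa.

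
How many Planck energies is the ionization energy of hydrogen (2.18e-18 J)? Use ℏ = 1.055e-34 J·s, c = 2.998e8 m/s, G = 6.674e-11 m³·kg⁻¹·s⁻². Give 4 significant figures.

1.114e-27

Planck energy: E_P = √(ℏc⁵/G) = 1.957e9 J.
2.18e-18 / 1.957e9 = 1.114e-27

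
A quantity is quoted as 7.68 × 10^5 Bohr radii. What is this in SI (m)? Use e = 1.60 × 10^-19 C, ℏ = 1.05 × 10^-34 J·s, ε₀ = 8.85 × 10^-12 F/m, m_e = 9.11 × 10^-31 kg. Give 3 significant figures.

One Bohr radius: a₀ = 4πε₀ℏ²/(m_e e²) = 5.26 × 10^-11 m.
7.68 × 10^5 × 5.26 × 10^-11 m = 4.04 × 10^-5 m

4.04 × 10^-5 m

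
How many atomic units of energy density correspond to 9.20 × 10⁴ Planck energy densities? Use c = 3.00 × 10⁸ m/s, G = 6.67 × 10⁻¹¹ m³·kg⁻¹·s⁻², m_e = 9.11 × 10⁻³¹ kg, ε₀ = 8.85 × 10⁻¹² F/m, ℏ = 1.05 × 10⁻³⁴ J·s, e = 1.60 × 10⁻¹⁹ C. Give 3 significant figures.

1.43 × 10¹⁰⁵

Planck energy density: u_P = c⁷/(ℏG²) = 4.68 × 10¹¹³ J/m³
atomic unit of energy density: u_au = E_h/a₀³ = m_e⁴e¹⁰/((4πε₀)⁵ℏ⁸) = 3.01 × 10¹³ J/m³
9.20 × 10⁴ × 4.68 × 10¹¹³ / 3.01 × 10¹³ = 1.43 × 10¹⁰⁵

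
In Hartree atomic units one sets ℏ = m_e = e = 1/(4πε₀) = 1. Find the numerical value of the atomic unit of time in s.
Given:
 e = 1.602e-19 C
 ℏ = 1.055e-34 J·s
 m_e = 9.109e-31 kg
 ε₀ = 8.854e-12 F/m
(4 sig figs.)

2.423e-17 s

τ_au = (4πε₀)²ℏ³/(m_e e⁴)
E_h = 4.354e-18 J
ℏ/E_h = 2.423e-17 s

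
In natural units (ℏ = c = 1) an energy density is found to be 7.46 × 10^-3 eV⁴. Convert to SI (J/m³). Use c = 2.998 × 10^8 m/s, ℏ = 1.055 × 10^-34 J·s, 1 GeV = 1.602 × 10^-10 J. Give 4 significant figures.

[E]/[L]³ = [E]⁴/(ℏc)³; restore (ℏc)⁻³.
1 GeV⁴ → 1/(ℏc)³ × (1 GeV in J)⁴ = 2.082 × 10^37 J/m³.
Convert the energy scale: 7.46 × 10^-3 eV⁴ = 7.46 × 10^-39 GeV⁴.
Result: 7.46 × 10^-39 × 2.082 × 10^37 = 0.1553 J/m³.

0.1553 J/m³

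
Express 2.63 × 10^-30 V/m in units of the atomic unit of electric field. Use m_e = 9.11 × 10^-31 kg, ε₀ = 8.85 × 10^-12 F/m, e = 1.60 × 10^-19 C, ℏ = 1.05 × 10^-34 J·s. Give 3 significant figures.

atomic unit of electric field: E_au = E_h/(e a₀) = m_e²e⁵/((4πε₀)³ℏ⁴) = 5.20 × 10^11 V/m.
2.63 × 10^-30 / 5.20 × 10^11 = 5.05 × 10^-42

5.05 × 10^-42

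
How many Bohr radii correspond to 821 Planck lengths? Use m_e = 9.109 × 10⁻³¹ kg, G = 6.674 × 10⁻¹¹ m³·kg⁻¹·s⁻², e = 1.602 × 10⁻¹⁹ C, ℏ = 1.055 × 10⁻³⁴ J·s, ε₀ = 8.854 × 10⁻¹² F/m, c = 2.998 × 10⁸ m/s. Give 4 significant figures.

Planck length: ℓ_P = √(ℏG/c³) = 1.616 × 10⁻³⁵ m
Bohr radius: a₀ = 4πε₀ℏ²/(m_e e²) = 5.297 × 10⁻¹¹ m
821 × 1.616 × 10⁻³⁵ / 5.297 × 10⁻¹¹ = 2.505 × 10⁻²²

2.505 × 10⁻²²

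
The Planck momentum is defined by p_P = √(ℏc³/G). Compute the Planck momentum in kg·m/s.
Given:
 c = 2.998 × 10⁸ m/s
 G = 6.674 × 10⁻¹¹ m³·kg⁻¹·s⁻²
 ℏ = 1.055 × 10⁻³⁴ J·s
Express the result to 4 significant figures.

p_P = √(ℏc³/G)
  = √(42.60)
  = 6.527 kg·m/s

6.527 kg·m/s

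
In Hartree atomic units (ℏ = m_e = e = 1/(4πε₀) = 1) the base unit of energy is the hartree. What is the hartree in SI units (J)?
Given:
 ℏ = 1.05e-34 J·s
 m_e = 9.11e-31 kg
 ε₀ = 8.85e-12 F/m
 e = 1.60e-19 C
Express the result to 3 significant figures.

4.38e-18 J

E_h = m_e e⁴/(4πε₀ℏ)²
  = 5.97e-106 / 1.36e-88
  = 4.38e-18 J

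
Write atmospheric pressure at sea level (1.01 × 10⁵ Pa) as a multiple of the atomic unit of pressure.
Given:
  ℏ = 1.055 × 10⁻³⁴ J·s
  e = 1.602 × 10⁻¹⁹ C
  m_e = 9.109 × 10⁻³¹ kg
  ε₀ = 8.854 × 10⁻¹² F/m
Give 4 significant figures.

3.448 × 10⁻⁹

atomic unit of pressure: P_au = E_h/a₀³ = m_e⁴e¹⁰/((4πε₀)⁵ℏ⁸) = 2.929 × 10¹³ Pa.
1.01 × 10⁵ / 2.929 × 10¹³ = 3.448 × 10⁻⁹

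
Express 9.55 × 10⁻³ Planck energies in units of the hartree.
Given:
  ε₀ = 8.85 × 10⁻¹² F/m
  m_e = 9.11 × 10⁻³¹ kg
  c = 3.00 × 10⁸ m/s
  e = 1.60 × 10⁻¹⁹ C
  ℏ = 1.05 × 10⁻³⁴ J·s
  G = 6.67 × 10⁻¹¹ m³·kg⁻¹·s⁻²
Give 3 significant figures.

4.27 × 10²⁴

Planck energy: E_P = √(ℏc⁵/G) = 1.96 × 10⁹ J
hartree: E_h = m_e e⁴/(4πε₀ℏ)² = 4.38 × 10⁻¹⁸ J
9.55 × 10⁻³ × 1.96 × 10⁹ / 4.38 × 10⁻¹⁸ = 4.27 × 10²⁴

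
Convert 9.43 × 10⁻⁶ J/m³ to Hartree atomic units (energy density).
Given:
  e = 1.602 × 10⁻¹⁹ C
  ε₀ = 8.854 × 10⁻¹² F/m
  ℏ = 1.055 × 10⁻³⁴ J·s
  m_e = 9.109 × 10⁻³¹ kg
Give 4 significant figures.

atomic unit of energy density: u_au = E_h/a₀³ = m_e⁴e¹⁰/((4πε₀)⁵ℏ⁸) = 2.929 × 10¹³ J/m³.
9.43 × 10⁻⁶ / 2.929 × 10¹³ = 3.219 × 10⁻¹⁹

3.219 × 10⁻¹⁹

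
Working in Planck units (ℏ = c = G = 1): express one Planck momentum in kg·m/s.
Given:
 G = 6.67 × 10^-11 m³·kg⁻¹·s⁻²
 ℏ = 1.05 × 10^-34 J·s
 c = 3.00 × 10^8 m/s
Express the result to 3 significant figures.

From ℏ = c = G = 1 the momentum scale is p_P = √(ℏc³/G).
  = √(42.5)
  = 6.52 kg·m/s

6.52 kg·m/s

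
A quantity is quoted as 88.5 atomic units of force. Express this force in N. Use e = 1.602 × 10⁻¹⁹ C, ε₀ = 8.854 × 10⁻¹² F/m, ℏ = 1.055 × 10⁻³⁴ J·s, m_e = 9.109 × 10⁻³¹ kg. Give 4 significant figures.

One atomic unit of force: F_au = E_h/a₀ = m_e²e⁶/((4πε₀)³ℏ⁴) = 8.220 × 10⁻⁸ N.
88.5 × 8.220 × 10⁻⁸ N = 7.274 × 10⁻⁶ N

7.274 × 10⁻⁶ N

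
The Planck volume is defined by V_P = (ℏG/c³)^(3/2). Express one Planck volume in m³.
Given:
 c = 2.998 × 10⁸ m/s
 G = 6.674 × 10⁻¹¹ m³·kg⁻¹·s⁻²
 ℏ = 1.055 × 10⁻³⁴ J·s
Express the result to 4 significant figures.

V_P = (ℏG/c³)^(3/2)
  = √(1.784 × 10⁻²⁰⁹)
  = 4.224 × 10⁻¹⁰⁵ m³

4.224 × 10⁻¹⁰⁵ m³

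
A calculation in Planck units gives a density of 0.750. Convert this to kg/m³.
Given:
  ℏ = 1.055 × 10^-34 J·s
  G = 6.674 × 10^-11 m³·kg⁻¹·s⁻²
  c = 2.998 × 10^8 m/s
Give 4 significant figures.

3.865 × 10^96 kg/m³

One Planck density: ρ_P = c⁵/(ℏG²) = 5.154 × 10^96 kg/m³.
0.750 × 5.154 × 10^96 kg/m³ = 3.865 × 10^96 kg/m³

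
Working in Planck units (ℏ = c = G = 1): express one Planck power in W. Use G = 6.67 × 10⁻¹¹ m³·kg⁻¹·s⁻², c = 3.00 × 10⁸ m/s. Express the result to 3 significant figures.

3.64 × 10⁵² W

The unique combination of the constants set to 1 with dimensions of power is P_P = c⁵/G.
  = 2.43 × 10⁴² / 6.67 × 10⁻¹¹
  = 3.64 × 10⁵² W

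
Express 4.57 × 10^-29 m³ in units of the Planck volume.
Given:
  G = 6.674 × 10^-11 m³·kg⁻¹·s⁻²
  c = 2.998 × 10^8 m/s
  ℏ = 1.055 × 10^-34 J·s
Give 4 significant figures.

Planck volume: V_P = (ℏG/c³)^(3/2) = 4.224 × 10^-105 m³.
4.57 × 10^-29 / 4.224 × 10^-105 = 1.082 × 10^76

1.082 × 10^76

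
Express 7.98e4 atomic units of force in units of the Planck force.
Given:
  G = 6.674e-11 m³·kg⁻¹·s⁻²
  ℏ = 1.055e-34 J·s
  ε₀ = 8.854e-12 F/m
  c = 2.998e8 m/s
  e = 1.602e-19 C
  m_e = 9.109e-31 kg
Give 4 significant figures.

5.419e-47

atomic unit of force: F_au = E_h/a₀ = m_e²e⁶/((4πε₀)³ℏ⁴) = 8.220e-8 N
Planck force: F_P = c⁴/G = 1.210e44 N
7.98e4 × 8.220e-8 / 1.210e44 = 5.419e-47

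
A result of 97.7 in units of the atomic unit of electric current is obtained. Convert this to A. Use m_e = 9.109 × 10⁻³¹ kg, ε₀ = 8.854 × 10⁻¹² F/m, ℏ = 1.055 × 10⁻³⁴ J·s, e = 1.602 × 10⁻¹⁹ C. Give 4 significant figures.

One atomic unit of electric current: I_au = e E_h/ℏ = m_e e⁵/((4πε₀)²ℏ³) = 6.612 × 10⁻³ A.
97.7 × 6.612 × 10⁻³ A = 0.6460 A

0.6460 A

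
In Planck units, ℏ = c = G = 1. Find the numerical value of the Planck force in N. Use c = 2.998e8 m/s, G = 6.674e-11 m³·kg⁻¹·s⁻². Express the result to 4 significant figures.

From ℏ = c = G = 1 the force scale is F_P = c⁴/G.
  = 8.078e33 / 6.674e-11
  = 1.210e44 N

1.210e44 N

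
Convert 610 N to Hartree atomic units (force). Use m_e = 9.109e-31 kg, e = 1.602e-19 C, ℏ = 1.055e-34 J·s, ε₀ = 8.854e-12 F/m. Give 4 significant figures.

atomic unit of force: F_au = E_h/a₀ = m_e²e⁶/((4πε₀)³ℏ⁴) = 8.220e-8 N.
610 / 8.220e-8 = 7.421e9

7.421e9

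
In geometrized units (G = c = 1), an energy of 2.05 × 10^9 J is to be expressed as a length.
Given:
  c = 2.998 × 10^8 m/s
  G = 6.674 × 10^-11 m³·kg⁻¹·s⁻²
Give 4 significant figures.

1.694 × 10^-35 m

Energy → length via G/c⁴.
2.05 × 10^9 J × (G/c⁴) = 1.694 × 10^-35 m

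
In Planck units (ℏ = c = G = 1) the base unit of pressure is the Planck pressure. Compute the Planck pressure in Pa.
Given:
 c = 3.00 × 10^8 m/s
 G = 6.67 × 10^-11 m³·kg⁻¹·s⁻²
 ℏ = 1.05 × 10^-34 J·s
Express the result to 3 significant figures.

4.68 × 10^113 Pa

p_P = c⁷/(ℏG²)
  = 2.19 × 10^59 / 4.67 × 10^-55
  = 4.68 × 10^113 Pa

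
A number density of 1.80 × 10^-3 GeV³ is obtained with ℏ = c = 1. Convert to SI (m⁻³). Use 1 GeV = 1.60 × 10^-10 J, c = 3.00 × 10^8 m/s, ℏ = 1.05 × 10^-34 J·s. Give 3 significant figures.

2.36 × 10^44 m⁻³

Number density is [L]⁻³ = [E]³/(ℏc)³.
1 GeV³ → 1/(ℏc)³ × (1 GeV in J)³ = 1.31 × 10^47 m⁻³.
Result: 1.80 × 10^-3 × 1.31 × 10^47 = 2.36 × 10^44 m⁻³.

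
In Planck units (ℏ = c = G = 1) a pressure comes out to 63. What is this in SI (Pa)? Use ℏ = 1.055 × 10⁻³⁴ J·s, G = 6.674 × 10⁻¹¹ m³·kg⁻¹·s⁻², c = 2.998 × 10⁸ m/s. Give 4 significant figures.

One Planck pressure: p_P = c⁷/(ℏG²) = 4.632 × 10¹¹³ Pa.
63 × 4.632 × 10¹¹³ Pa = 2.918 × 10¹¹⁵ Pa

2.918 × 10¹¹⁵ Pa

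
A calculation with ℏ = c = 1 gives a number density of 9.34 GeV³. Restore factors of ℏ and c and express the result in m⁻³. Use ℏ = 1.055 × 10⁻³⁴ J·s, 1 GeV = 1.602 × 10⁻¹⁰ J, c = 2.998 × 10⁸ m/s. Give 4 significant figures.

Number density is [L]⁻³ = [E]³/(ℏc)³.
1 GeV³ → 1/(ℏc)³ × (1 GeV in J)³ = 1.299 × 10⁴⁷ m⁻³.
Result: 9.34 × 1.299 × 10⁴⁷ = 1.214 × 10⁴⁸ m⁻³.

1.214 × 10⁴⁸ m⁻³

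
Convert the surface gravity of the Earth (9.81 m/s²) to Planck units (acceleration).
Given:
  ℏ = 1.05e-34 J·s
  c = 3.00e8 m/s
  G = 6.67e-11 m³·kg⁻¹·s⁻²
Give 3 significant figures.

Planck acceleration: a_P = √(c⁷/(ℏG)) = 5.59e51 m/s².
9.81 / 5.59e51 = 1.76e-51

1.76e-51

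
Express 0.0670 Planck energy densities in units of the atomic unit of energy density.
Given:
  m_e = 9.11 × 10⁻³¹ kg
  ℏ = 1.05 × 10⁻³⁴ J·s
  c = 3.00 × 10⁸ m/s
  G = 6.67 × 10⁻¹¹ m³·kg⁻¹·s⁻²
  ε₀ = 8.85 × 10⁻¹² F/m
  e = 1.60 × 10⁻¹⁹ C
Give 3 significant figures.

Planck energy density: u_P = c⁷/(ℏG²) = 4.68 × 10¹¹³ J/m³
atomic unit of energy density: u_au = E_h/a₀³ = m_e⁴e¹⁰/((4πε₀)⁵ℏ⁸) = 3.01 × 10¹³ J/m³
0.0670 × 4.68 × 10¹¹³ / 3.01 × 10¹³ = 1.04 × 10⁹⁹

1.04 × 10⁹⁹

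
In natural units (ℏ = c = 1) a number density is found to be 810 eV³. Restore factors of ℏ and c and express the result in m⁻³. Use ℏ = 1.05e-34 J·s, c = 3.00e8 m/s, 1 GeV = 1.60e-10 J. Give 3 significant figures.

Number density is [L]⁻³ = [E]³/(ℏc)³.
1 GeV³ → 1/(ℏc)³ × (1 GeV in J)³ = 1.31e47 m⁻³.
Convert the energy scale: 810 eV³ = 8.10e-25 GeV³.
Result: 8.10e-25 × 1.31e47 = 1.06e23 m⁻³.

1.06e23 m⁻³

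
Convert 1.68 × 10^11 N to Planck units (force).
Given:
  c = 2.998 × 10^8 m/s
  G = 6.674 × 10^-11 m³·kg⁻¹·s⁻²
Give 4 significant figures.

Planck force: F_P = c⁴/G = 1.210 × 10^44 N.
1.68 × 10^11 / 1.210 × 10^44 = 1.388 × 10^-33

1.388 × 10^-33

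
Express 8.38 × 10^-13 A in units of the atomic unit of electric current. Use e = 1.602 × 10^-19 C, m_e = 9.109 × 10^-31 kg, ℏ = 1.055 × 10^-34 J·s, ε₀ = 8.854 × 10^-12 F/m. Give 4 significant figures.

1.267 × 10^-10

atomic unit of electric current: I_au = e E_h/ℏ = m_e e⁵/((4πε₀)²ℏ³) = 6.612 × 10^-3 A.
8.38 × 10^-13 / 6.612 × 10^-3 = 1.267 × 10^-10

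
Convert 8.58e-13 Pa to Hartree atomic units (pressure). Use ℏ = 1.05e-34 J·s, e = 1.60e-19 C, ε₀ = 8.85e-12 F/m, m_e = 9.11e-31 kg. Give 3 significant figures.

atomic unit of pressure: P_au = E_h/a₀³ = m_e⁴e¹⁰/((4πε₀)⁵ℏ⁸) = 3.01e13 Pa.
8.58e-13 / 3.01e13 = 2.85e-26

2.85e-26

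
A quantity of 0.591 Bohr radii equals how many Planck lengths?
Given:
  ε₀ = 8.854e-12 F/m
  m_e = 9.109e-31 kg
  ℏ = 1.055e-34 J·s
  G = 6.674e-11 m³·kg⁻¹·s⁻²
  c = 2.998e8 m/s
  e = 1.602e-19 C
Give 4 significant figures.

Bohr radius: a₀ = 4πε₀ℏ²/(m_e e²) = 5.297e-11 m
Planck length: ℓ_P = √(ℏG/c³) = 1.616e-35 m
0.591 × 5.297e-11 / 1.616e-35 = 1.937e24

1.937e24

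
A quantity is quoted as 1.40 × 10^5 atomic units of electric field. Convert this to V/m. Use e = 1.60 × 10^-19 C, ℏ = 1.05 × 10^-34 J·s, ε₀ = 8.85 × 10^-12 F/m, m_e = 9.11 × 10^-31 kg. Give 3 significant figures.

One atomic unit of electric field: E_au = E_h/(e a₀) = m_e²e⁵/((4πε₀)³ℏ⁴) = 5.20 × 10^11 V/m.
1.40 × 10^5 × 5.20 × 10^11 V/m = 7.29 × 10^16 V/m

7.29 × 10^16 V/m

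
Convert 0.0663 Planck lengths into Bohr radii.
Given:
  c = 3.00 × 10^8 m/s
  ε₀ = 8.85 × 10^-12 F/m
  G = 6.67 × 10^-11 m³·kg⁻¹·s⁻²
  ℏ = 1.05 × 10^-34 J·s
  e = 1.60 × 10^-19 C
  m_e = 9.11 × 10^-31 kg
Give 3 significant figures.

2.03 × 10^-26

Planck length: ℓ_P = √(ℏG/c³) = 1.61 × 10^-35 m
Bohr radius: a₀ = 4πε₀ℏ²/(m_e e²) = 5.26 × 10^-11 m
0.0663 × 1.61 × 10^-35 / 5.26 × 10^-11 = 2.03 × 10^-26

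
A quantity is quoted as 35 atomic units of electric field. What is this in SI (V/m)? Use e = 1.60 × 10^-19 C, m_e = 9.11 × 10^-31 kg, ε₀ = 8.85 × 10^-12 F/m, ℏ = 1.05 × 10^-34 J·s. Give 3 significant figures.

One atomic unit of electric field: E_au = E_h/(e a₀) = m_e²e⁵/((4πε₀)³ℏ⁴) = 5.20 × 10^11 V/m.
35 × 5.20 × 10^11 V/m = 1.82 × 10^13 V/m

1.82 × 10^13 V/m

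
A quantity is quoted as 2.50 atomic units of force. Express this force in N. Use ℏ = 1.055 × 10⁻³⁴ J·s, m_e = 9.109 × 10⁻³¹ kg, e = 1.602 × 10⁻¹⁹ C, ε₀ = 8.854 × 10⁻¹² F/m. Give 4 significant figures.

One atomic unit of force: F_au = E_h/a₀ = m_e²e⁶/((4πε₀)³ℏ⁴) = 8.220 × 10⁻⁸ N.
2.50 × 8.220 × 10⁻⁸ N = 2.055 × 10⁻⁷ N

2.055 × 10⁻⁷ N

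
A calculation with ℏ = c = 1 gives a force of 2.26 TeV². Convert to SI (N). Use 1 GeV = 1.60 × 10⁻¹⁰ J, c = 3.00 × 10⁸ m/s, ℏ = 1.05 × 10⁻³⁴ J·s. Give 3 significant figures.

Force is [E]/[L] = [E]²/(ℏc); restore (ℏc)⁻¹.
1 GeV² → 1/(ℏc) × (1 GeV in J)² = 8.13 × 10⁵ N.
Convert the energy scale: 2.26 TeV² = 2.26 × 10⁶ GeV².
Result: 2.26 × 10⁶ × 8.13 × 10⁵ = 1.84 × 10¹² N.

1.84 × 10¹² N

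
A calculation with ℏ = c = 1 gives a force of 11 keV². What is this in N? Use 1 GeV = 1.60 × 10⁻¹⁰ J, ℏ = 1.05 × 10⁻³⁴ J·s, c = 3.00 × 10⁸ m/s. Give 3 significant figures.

8.94 × 10⁻⁶ N

Force is [E]/[L] = [E]²/(ℏc); restore (ℏc)⁻¹.
1 GeV² → 1/(ℏc) × (1 GeV in J)² = 8.13 × 10⁵ N.
Convert the energy scale: 11 keV² = 1.10 × 10⁻¹¹ GeV².
Result: 1.10 × 10⁻¹¹ × 8.13 × 10⁵ = 8.94 × 10⁻⁶ N.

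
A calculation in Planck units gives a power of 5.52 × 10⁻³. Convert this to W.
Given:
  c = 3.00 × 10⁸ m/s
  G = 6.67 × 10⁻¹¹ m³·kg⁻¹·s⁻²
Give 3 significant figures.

One Planck power: P_P = c⁵/G = 3.64 × 10⁵² W.
5.52 × 10⁻³ × 3.64 × 10⁵² W = 2.01 × 10⁵⁰ W

2.01 × 10⁵⁰ W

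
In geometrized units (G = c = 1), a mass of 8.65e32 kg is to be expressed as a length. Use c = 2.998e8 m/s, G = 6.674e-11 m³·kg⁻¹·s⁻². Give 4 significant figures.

6.423e5 m

In G = c = 1 units mass has dimensions of length; the conversion factor is G/c².
8.65e32 kg × (G/c²) = 6.423e5 m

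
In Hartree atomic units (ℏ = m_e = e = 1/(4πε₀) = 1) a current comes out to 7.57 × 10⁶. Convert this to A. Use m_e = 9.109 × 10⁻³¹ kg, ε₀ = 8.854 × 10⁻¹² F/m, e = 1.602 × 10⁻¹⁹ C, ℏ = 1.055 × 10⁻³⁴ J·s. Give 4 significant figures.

5.005 × 10⁴ A

One atomic unit of electric current: I_au = e E_h/ℏ = m_e e⁵/((4πε₀)²ℏ³) = 6.612 × 10⁻³ A.
7.57 × 10⁶ × 6.612 × 10⁻³ A = 5.005 × 10⁴ A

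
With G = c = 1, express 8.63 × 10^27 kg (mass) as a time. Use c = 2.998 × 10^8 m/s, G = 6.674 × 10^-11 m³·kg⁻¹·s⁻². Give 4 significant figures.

Mass → time via G/c³.
8.63 × 10^27 kg × (G/c³) = 2.137 × 10^-8 s

2.137 × 10^-8 s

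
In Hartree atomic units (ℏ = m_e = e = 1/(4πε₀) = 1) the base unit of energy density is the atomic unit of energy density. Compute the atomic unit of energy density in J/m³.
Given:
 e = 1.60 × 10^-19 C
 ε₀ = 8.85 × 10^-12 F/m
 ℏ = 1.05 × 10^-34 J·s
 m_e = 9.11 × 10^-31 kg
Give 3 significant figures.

3.01 × 10^13 J/m³

u_au = E_h/a₀³ = m_e⁴e¹⁰/((4πε₀)⁵ℏ⁸)
E_h = 4.38 × 10^-18 J
a₀ = 5.26 × 10^-11 m
E_h/a₀³ = 3.01 × 10^13 J/m³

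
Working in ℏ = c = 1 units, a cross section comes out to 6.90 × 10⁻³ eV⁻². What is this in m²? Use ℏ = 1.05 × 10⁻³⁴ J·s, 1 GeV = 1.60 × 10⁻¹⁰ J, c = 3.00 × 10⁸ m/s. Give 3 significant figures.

2.67 × 10⁻¹⁶ m²

Area is [L]² = [E]⁻²·(ℏc)²; restore (ℏc)².
1 GeV⁻² → (ℏc)² × (1 GeV in J)⁻² = 3.88 × 10⁻³² m².
Convert the energy scale: 6.90 × 10⁻³ eV⁻² = 6.90 × 10¹⁵ GeV⁻².
Result: 6.90 × 10¹⁵ × 3.88 × 10⁻³² = 2.67 × 10⁻¹⁶ m².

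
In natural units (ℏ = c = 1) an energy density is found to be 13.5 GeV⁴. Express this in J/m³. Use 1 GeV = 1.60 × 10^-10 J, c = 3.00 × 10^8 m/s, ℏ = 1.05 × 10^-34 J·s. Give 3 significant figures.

2.83 × 10^38 J/m³

[E]/[L]³ = [E]⁴/(ℏc)³; restore (ℏc)⁻³.
1 GeV⁴ → 1/(ℏc)³ × (1 GeV in J)⁴ = 2.10 × 10^37 J/m³.
Result: 13.5 × 2.10 × 10^37 = 2.83 × 10^38 J/m³.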